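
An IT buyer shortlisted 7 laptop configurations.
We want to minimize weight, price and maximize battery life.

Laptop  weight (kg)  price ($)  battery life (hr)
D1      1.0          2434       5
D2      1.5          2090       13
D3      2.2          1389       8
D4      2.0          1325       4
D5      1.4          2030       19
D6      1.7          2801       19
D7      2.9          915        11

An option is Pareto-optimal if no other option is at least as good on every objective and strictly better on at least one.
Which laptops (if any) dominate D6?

D5: weight 1.4≤1.7, price 2030≤2801, battery life 19≥19 — dominates D6.
Others (D1, D2, D3, D4, D7) are each worse than D6 on at least one objective.

D5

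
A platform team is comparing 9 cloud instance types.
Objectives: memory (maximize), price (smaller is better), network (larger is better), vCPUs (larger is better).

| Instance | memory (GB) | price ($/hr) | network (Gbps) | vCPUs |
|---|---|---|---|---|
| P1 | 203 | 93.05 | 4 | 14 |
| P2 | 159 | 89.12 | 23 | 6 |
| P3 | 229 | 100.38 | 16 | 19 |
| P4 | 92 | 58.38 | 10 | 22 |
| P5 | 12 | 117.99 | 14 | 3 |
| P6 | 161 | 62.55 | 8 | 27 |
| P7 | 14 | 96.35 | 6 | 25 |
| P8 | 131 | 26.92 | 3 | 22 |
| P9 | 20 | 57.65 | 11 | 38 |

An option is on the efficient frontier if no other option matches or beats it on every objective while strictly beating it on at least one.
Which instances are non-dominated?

P1, P2, P3, P4, P6, P8, P9

P1: not dominated.
P2: not dominated (best network).
P3: not dominated (best memory).
P4: not dominated.
P5: dominated by P2 (memory 159≥12, price 89.12≤117.99, network 23≥14, vCPUs 6≥3).
P6: not dominated.
P7: dominated by P6 (memory 161≥14, price 62.55≤96.35, network 8≥6, vCPUs 27≥25).
P8: not dominated (best price).
P9: not dominated (best vCPUs).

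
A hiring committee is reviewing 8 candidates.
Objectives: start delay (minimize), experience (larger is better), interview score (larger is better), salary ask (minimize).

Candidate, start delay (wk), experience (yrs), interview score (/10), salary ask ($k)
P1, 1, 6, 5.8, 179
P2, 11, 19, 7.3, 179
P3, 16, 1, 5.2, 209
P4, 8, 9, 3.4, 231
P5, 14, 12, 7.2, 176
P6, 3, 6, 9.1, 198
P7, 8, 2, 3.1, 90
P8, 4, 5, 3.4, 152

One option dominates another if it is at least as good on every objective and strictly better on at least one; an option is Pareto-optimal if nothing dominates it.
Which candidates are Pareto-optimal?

P1, P2, P4, P5, P6, P7, P8

P1: not dominated (best start delay).
P2: not dominated (best experience).
P3: dominated by P1 (start delay 1≤16, experience 6≥1, interview score 5.8≥5.2, salary ask 179≤209).
P4: not dominated.
P5: not dominated.
P6: not dominated (best interview score).
P7: not dominated (best salary ask).
P8: not dominated.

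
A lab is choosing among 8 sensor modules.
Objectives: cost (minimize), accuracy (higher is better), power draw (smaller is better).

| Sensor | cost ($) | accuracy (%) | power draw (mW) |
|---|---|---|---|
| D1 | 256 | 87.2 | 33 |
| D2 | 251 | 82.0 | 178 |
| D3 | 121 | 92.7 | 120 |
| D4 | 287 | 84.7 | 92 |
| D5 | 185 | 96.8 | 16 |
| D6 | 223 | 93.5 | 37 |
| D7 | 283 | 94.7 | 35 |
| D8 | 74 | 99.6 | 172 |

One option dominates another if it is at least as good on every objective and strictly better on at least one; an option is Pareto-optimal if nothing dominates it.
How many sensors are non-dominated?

3

D1: dominated by D5 (cost 185≤256, accuracy 96.8≥87.2, power draw 16≤33).
D2: dominated by D3 (cost 121≤251, accuracy 92.7≥82.0, power draw 120≤178).
D3: not dominated.
D4: dominated by D1 (cost 256≤287, accuracy 87.2≥84.7, power draw 33≤92).
D5: not dominated (best power draw).
D6: dominated by D5 (cost 185≤223, accuracy 96.8≥93.5, power draw 16≤37).
D7: dominated by D5 (cost 185≤283, accuracy 96.8≥94.7, power draw 16≤35).
D8: not dominated (best cost).
Pareto-optimal: D3, D5, D8 → 3.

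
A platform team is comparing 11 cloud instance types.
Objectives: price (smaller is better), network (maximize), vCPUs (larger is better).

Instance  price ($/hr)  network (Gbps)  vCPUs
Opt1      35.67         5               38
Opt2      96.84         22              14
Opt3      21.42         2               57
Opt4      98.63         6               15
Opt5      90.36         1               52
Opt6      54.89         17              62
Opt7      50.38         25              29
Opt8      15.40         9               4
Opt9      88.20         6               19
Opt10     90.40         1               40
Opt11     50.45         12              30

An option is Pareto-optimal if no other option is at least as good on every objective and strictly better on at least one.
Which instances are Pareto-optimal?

Opt1: not dominated.
Opt2: dominated by Opt7 (price 50.38≤96.84, network 25≥22, vCPUs 29≥14).
Opt3: not dominated.
Opt4: dominated by Opt6 (price 54.89≤98.63, network 17≥6, vCPUs 62≥15).
Opt5: dominated by Opt3 (price 21.42≤90.36, network 2≥1, vCPUs 57≥52).
Opt6: not dominated (best vCPUs).
Opt7: not dominated (best network).
Opt8: not dominated (best price).
Opt9: dominated by Opt6 (price 54.89≤88.20, network 17≥6, vCPUs 62≥19).
Opt10: dominated by Opt3 (price 21.42≤90.40, network 2≥1, vCPUs 57≥40).
Opt11: not dominated.

Opt1, Opt3, Opt6, Opt7, Opt8, Opt11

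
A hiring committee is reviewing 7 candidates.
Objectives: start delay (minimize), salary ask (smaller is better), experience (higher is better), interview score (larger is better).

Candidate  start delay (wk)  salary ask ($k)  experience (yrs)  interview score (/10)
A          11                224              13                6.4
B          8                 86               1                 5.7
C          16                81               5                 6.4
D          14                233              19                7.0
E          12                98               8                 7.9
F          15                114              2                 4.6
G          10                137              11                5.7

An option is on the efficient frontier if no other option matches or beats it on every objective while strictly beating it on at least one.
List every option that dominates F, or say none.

E: start delay 12≤15, salary ask 98≤114, experience 8≥2, interview score 7.9≥4.6 — dominates F.
Others (A, B, C, D, G) are each worse than F on at least one objective.

E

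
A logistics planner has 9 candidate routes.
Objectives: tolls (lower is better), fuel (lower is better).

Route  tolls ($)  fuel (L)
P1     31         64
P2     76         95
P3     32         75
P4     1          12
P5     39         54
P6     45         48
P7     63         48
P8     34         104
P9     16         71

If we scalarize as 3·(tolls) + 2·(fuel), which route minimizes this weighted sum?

P4

P1: 3·31 + 2·64 = 221
P2: 3·76 + 2·95 = 418
P3: 3·32 + 2·75 = 246
P4: 3·1 + 2·12 = 27
P5: 3·39 + 2·54 = 225
P6: 3·45 + 2·48 = 231
P7: 3·63 + 2·48 = 285
P8: 3·34 + 2·104 = 310
P9: 3·16 + 2·71 = 190
Lowest: P4 at 27.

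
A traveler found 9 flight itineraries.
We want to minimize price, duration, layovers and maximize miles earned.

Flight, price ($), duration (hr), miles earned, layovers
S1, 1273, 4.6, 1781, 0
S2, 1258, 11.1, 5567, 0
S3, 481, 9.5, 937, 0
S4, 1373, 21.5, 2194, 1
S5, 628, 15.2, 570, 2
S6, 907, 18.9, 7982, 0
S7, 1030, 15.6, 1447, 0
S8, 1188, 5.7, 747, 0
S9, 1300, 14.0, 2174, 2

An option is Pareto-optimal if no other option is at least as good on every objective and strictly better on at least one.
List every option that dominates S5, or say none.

S3

S3: price 481≤628, duration 9.5≤15.2, miles earned 937≥570, layovers 0≤2 — dominates S5.
Others (S1, S2, S4, S6, S7, S8, S9) are each worse than S5 on at least one objective.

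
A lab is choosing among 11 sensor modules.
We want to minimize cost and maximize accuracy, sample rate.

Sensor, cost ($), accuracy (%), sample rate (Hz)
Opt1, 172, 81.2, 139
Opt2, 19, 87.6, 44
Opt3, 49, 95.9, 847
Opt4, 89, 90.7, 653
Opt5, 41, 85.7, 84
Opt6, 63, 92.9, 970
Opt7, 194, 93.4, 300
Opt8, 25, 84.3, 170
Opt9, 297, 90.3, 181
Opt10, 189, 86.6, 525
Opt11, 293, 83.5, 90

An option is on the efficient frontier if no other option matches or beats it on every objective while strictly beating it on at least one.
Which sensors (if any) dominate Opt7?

Opt3

Opt3: cost 49≤194, accuracy 95.9≥93.4, sample rate 847≥300 — dominates Opt7.
Others (Opt1, Opt2, Opt4, Opt5, Opt6, Opt8, Opt9, Opt10, Opt11) are each worse than Opt7 on at least one objective.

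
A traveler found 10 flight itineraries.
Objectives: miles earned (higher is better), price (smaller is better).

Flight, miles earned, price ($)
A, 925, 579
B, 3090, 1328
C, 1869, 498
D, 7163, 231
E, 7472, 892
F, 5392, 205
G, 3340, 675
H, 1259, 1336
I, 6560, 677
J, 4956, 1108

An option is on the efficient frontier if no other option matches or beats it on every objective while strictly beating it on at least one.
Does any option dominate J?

D vs J: miles earned 7163≥4956, price 231≤1108 — D is at least as good on every objective and strictly better on at least one, so D dominates J.

Yes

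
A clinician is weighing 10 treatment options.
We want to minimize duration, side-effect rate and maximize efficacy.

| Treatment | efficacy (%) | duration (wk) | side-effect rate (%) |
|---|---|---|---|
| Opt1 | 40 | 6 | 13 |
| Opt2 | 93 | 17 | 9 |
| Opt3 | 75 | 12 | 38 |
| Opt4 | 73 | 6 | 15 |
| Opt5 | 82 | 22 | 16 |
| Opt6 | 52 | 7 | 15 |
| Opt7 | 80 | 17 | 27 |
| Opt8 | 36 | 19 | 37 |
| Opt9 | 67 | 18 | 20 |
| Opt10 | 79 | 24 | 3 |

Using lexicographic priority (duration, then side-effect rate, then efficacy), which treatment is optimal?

First minimize duration: best is 6, kept {Opt1, Opt4}.
Then minimize side-effect rate: best is 13, kept {Opt1}.

Opt1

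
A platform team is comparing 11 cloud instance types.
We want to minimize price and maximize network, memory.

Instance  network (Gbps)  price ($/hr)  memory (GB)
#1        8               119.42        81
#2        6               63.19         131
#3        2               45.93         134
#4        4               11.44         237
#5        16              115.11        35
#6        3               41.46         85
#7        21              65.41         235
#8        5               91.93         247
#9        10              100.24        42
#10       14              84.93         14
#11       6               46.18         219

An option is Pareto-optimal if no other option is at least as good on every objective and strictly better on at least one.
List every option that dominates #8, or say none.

#1: worse on price (119.42 vs 91.93).
#2: worse on memory (131 vs 247).
#3: worse on network (2 vs 5).
#4: worse on network (4 vs 5).
#5: worse on price (115.11 vs 91.93).
#6: worse on network (3 vs 5).
#7: worse on memory (235 vs 247).
#9: worse on price (100.24 vs 91.93).
#10: worse on memory (14 vs 247).
#11: worse on memory (219 vs 247).
No option dominates #8.

none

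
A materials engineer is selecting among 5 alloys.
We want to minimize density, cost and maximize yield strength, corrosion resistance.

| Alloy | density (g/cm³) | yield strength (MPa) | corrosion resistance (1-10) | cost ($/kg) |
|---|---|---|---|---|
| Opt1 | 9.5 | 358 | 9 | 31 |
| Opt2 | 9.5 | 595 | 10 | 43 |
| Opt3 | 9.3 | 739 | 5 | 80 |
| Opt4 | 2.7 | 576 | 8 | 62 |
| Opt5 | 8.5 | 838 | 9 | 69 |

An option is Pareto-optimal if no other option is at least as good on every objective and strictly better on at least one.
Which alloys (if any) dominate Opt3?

Opt5: density 8.5≤9.3, yield strength 838≥739, corrosion resistance 9≥5, cost 69≤80 — dominates Opt3.
Others (Opt1, Opt2, Opt4) are each worse than Opt3 on at least one objective.

Opt5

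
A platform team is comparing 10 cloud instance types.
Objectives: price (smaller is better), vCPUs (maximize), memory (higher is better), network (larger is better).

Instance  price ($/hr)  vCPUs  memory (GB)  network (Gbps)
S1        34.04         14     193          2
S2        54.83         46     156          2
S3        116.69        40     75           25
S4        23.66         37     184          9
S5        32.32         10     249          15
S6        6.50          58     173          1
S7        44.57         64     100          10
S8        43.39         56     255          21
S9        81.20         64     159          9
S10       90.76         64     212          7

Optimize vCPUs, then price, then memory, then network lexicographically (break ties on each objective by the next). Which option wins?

First maximize vCPUs: best is 64, kept {S7, S9, S10}.
Then minimize price: best is 44.57, kept {S7}.

S7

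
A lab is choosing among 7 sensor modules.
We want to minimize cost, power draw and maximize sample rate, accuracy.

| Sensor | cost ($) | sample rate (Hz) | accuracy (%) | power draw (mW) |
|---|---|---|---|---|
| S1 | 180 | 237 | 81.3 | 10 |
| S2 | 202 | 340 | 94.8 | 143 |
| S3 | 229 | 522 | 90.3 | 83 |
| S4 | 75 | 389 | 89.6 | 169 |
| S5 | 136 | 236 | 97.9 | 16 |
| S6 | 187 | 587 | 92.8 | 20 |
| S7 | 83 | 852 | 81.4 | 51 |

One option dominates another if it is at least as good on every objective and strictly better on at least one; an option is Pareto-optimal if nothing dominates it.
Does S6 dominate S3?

Yes

S6 vs S3: cost 187≤229, sample rate 587≥522, accuracy 92.8≥90.3, power draw 20≤83 — S6 is at least as good on every objective with at least one strict improvement.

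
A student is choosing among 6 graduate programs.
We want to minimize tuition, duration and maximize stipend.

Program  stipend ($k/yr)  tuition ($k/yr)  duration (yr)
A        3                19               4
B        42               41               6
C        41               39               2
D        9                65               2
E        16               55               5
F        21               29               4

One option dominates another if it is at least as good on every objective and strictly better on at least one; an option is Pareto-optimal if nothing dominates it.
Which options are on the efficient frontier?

A, B, C, F

A: not dominated (best tuition).
B: not dominated (best stipend).
C: not dominated.
D: dominated by C (stipend 41≥9, tuition 39≤65, duration 2≤2).
E: dominated by C (stipend 41≥16, tuition 39≤55, duration 2≤5).
F: not dominated.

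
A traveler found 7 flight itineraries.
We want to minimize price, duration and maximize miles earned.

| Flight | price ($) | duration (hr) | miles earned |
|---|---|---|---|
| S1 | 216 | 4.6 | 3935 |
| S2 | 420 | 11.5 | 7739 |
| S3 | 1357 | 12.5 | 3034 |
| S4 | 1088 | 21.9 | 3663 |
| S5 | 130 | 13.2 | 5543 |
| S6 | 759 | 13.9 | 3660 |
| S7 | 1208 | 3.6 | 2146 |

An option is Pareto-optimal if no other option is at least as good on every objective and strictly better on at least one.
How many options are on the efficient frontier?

S1: not dominated.
S2: not dominated (best miles earned).
S3: dominated by S1 (price 216≤1357, duration 4.6≤12.5, miles earned 3935≥3034).
S4: dominated by S1 (price 216≤1088, duration 4.6≤21.9, miles earned 3935≥3663).
S5: not dominated (best price).
S6: dominated by S1 (price 216≤759, duration 4.6≤13.9, miles earned 3935≥3660).
S7: not dominated (best duration).
Pareto-optimal: S1, S2, S5, S7 → 4.

4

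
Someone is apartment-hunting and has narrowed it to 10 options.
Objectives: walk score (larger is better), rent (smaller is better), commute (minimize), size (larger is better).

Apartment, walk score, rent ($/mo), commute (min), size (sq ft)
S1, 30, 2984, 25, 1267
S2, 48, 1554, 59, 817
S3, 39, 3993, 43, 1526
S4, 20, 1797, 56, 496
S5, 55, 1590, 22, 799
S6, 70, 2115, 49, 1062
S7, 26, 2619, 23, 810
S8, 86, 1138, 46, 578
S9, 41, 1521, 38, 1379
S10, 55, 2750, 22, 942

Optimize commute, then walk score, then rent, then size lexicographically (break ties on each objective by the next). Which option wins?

S5

First minimize commute: best is 22, kept {S5, S10}.
Then maximize walk score: best is 55, kept {S5, S10}.
Then minimize rent: best is 1590, kept {S5}.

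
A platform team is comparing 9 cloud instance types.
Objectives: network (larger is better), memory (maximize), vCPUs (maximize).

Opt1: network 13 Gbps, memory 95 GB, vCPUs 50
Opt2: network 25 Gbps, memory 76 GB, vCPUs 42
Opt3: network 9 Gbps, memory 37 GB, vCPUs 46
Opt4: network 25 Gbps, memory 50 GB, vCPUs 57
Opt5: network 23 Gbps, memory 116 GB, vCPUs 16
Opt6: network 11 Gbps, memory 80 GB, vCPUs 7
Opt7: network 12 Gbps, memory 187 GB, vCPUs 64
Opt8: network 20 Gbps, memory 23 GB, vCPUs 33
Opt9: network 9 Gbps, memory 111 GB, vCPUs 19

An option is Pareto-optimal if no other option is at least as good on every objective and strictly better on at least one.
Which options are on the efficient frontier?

Opt1: not dominated.
Opt2: not dominated.
Opt3: dominated by Opt1 (network 13≥9, memory 95≥37, vCPUs 50≥46).
Opt4: not dominated.
Opt5: not dominated.
Opt6: dominated by Opt1 (network 13≥11, memory 95≥80, vCPUs 50≥7).
Opt7: not dominated (best memory).
Opt8: dominated by Opt2 (network 25≥20, memory 76≥23, vCPUs 42≥33).
Opt9: dominated by Opt7 (network 12≥9, memory 187≥111, vCPUs 64≥19).

Opt1, Opt2, Opt4, Opt5, Opt7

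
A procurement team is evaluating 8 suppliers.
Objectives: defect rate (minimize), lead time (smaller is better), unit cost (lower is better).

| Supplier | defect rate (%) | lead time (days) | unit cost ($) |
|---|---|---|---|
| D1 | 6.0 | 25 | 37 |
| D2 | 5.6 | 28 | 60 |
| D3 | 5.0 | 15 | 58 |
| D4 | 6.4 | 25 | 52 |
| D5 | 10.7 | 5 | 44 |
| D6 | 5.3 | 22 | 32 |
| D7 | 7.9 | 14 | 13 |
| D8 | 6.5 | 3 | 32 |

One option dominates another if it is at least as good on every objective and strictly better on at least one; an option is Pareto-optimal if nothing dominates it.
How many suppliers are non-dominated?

D1: dominated by D6 (defect rate 5.3≤6.0, lead time 22≤25, unit cost 32≤37).
D2: dominated by D3 (defect rate 5.0≤5.6, lead time 15≤28, unit cost 58≤60).
D3: not dominated (best defect rate).
D4: dominated by D1 (defect rate 6.0≤6.4, lead time 25≤25, unit cost 37≤52).
D5: dominated by D8 (defect rate 6.5≤10.7, lead time 3≤5, unit cost 32≤44).
D6: not dominated.
D7: not dominated (best unit cost).
D8: not dominated (best lead time).
Pareto-optimal: D3, D6, D7, D8 → 4.

4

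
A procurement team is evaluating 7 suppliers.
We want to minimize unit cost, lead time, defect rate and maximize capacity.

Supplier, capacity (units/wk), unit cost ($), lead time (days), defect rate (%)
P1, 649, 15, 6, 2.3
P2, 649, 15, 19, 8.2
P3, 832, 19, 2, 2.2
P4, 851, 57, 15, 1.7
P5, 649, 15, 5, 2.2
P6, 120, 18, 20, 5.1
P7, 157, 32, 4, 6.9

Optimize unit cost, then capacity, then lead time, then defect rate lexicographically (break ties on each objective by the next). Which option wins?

P5

First minimize unit cost: best is 15, kept {P1, P2, P5}.
Then maximize capacity: best is 649, kept {P1, P2, P5}.
Then minimize lead time: best is 5, kept {P5}.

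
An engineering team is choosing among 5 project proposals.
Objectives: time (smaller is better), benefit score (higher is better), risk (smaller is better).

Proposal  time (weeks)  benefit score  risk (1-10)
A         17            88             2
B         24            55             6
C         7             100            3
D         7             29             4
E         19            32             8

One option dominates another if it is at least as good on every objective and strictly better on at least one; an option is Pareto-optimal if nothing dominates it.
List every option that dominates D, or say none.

C

C: time 7≤7, benefit score 100≥29, risk 3≤4 — dominates D.
Others (A, B, E) are each worse than D on at least one objective.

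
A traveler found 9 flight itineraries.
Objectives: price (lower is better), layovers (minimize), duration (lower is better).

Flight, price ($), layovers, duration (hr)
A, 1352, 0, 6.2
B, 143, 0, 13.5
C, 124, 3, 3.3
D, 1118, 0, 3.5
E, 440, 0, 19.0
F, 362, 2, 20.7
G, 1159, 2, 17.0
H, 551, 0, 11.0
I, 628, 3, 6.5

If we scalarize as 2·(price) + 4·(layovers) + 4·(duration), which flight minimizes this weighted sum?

A: 2·1352 + 4·0 + 4·6.2 = 2728.8
B: 2·143 + 4·0 + 4·13.5 = 340.0
C: 2·124 + 4·3 + 4·3.3 = 273.2
D: 2·1118 + 4·0 + 4·3.5 = 2250.0
E: 2·440 + 4·0 + 4·19.0 = 956.0
F: 2·362 + 4·2 + 4·20.7 = 814.8
G: 2·1159 + 4·2 + 4·17.0 = 2394.0
H: 2·551 + 4·0 + 4·11.0 = 1146.0
I: 2·628 + 4·3 + 4·6.5 = 1294.0
Lowest: C at 273.2.

C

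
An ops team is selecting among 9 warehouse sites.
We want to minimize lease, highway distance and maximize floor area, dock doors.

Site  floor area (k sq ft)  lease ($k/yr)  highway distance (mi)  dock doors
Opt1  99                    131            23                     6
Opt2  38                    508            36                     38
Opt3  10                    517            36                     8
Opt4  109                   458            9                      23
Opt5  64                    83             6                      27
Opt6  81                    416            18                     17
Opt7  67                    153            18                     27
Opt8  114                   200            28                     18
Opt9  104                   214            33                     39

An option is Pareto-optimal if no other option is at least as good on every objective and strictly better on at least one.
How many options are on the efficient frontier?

Opt1: not dominated.
Opt2: dominated by Opt9 (floor area 104≥38, lease 214≤508, highway distance 33≤36, dock doors 39≥38).
Opt3: dominated by Opt2 (floor area 38≥10, lease 508≤517, highway distance 36≤36, dock doors 38≥8).
Opt4: not dominated.
Opt5: not dominated (best lease).
Opt6: not dominated.
Opt7: not dominated.
Opt8: not dominated (best floor area).
Opt9: not dominated (best dock doors).
Pareto-optimal: Opt1, Opt4, Opt5, Opt6, Opt7, Opt8, Opt9 → 7.

7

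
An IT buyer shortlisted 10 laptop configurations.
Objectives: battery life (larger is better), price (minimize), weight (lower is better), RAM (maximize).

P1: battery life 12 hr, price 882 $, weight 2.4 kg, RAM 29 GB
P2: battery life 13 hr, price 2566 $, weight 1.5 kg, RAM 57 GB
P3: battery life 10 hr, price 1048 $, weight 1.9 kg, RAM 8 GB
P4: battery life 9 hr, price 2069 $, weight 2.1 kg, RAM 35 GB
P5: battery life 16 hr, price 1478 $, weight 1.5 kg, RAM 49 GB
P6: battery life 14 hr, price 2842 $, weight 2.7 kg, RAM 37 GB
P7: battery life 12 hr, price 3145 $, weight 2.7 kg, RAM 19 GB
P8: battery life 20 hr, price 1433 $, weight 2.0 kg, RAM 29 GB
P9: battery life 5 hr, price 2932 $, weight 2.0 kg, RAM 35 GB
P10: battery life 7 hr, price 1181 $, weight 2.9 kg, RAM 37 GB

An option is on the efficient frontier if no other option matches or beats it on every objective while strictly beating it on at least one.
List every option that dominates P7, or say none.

P1, P2, P5, P6, P8

P1: battery life 12≥12, price 882≤3145, weight 2.4≤2.7, RAM 29≥19 — dominates P7.
P2: battery life 13≥12, price 2566≤3145, weight 1.5≤2.7, RAM 57≥19 — dominates P7.
P5: battery life 16≥12, price 1478≤3145, weight 1.5≤2.7, RAM 49≥19 — dominates P7.
P6: battery life 14≥12, price 2842≤3145, weight 2.7≤2.7, RAM 37≥19 — dominates P7.
P8: battery life 20≥12, price 1433≤3145, weight 2.0≤2.7, RAM 29≥19 — dominates P7.
Others (P3, P4, P9, P10) are each worse than P7 on at least one objective.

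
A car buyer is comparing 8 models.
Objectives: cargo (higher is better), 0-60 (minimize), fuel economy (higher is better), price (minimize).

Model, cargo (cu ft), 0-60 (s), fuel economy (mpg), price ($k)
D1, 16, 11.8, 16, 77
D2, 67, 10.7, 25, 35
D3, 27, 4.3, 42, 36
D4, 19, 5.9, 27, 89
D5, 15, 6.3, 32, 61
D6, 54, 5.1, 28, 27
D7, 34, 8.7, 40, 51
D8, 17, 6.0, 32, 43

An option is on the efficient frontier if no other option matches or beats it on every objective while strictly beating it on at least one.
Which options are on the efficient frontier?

D1: dominated by D2 (cargo 67≥16, 0-60 10.7≤11.8, fuel economy 25≥16, price 35≤77).
D2: not dominated (best cargo).
D3: not dominated (best 0-60).
D4: dominated by D3 (cargo 27≥19, 0-60 4.3≤5.9, fuel economy 42≥27, price 36≤89).
D5: dominated by D3 (cargo 27≥15, 0-60 4.3≤6.3, fuel economy 42≥32, price 36≤61).
D6: not dominated (best price).
D7: not dominated.
D8: dominated by D3 (cargo 27≥17, 0-60 4.3≤6.0, fuel economy 42≥32, price 36≤43).

D2, D3, D6, D7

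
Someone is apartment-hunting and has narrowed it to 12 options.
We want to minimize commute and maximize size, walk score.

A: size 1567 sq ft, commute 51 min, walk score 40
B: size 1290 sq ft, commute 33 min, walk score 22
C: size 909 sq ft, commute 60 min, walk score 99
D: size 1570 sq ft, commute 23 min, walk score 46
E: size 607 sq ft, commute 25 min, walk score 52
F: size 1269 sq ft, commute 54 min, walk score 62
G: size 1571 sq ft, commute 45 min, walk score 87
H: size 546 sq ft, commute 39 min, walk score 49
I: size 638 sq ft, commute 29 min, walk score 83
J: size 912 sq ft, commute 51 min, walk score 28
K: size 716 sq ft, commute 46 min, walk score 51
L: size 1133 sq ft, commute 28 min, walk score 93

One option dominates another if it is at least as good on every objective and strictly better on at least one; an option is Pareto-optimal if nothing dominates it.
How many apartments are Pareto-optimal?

5

A: dominated by D (size 1570≥1567, commute 23≤51, walk score 46≥40).
B: dominated by D (size 1570≥1290, commute 23≤33, walk score 46≥22).
C: not dominated (best walk score).
D: not dominated (best commute).
E: not dominated.
F: dominated by G (size 1571≥1269, commute 45≤54, walk score 87≥62).
G: not dominated (best size).
H: dominated by E (size 607≥546, commute 25≤39, walk score 52≥49).
I: dominated by L (size 1133≥638, commute 28≤29, walk score 93≥83).
J: dominated by A (size 1567≥912, commute 51≤51, walk score 40≥28).
K: dominated by G (size 1571≥716, commute 45≤46, walk score 87≥51).
L: not dominated.
Pareto-optimal: C, D, E, G, L → 5.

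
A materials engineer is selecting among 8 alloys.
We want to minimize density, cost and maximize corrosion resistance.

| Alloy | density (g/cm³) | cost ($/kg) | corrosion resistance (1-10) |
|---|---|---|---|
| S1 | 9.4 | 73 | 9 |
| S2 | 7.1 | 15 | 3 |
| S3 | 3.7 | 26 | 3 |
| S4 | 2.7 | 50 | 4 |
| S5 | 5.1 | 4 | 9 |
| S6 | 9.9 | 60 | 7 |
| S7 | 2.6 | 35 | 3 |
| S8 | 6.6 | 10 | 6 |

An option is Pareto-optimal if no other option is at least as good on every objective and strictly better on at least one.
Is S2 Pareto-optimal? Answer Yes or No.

S5 vs S2: density 5.1≤7.1, cost 4≤15, corrosion resistance 9≥3 — S5 is at least as good on every objective and strictly better on at least one, so S5 dominates S2.

No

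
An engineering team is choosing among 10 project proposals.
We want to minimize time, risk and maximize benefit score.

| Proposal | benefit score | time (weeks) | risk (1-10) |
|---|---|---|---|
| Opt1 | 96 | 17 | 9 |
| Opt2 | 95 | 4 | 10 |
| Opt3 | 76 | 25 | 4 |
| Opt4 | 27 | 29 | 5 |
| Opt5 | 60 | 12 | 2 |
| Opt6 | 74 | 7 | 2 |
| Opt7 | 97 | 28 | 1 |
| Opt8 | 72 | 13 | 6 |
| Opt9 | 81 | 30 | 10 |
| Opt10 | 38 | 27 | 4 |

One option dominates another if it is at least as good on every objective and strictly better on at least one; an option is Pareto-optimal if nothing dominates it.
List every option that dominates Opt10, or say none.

Opt3: benefit score 76≥38, time 25≤27, risk 4≤4 — dominates Opt10.
Opt5: benefit score 60≥38, time 12≤27, risk 2≤4 — dominates Opt10.
Opt6: benefit score 74≥38, time 7≤27, risk 2≤4 — dominates Opt10.
Others (Opt1, Opt2, Opt4, Opt7, Opt8, Opt9) are each worse than Opt10 on at least one objective.

Opt3, Opt5, Opt6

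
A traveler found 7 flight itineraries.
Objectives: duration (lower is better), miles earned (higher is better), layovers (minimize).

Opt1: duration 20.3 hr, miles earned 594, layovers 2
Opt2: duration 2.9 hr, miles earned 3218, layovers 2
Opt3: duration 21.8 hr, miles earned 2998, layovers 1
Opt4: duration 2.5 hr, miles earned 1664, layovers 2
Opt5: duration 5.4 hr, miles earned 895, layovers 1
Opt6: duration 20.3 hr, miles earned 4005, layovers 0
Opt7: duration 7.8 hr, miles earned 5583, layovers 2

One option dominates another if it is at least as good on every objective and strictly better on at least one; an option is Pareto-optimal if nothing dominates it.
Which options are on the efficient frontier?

Opt2, Opt4, Opt5, Opt6, Opt7

Opt1: dominated by Opt2 (duration 2.9≤20.3, miles earned 3218≥594, layovers 2≤2).
Opt2: not dominated.
Opt3: dominated by Opt6 (duration 20.3≤21.8, miles earned 4005≥2998, layovers 0≤1).
Opt4: not dominated (best duration).
Opt5: not dominated.
Opt6: not dominated (best layovers).
Opt7: not dominated (best miles earned).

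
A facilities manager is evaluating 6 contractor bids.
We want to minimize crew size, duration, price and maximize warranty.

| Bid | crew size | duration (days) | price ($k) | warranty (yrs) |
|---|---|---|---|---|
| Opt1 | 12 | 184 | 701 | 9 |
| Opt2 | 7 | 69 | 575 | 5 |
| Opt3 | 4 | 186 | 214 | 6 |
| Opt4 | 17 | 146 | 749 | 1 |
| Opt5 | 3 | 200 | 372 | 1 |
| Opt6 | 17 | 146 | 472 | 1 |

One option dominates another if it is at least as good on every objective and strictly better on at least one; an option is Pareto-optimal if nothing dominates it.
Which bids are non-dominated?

Opt1: not dominated (best warranty).
Opt2: not dominated (best duration).
Opt3: not dominated (best price).
Opt4: dominated by Opt2 (crew size 7≤17, duration 69≤146, price 575≤749, warranty 5≥1).
Opt5: not dominated (best crew size).
Opt6: not dominated.

Opt1, Opt2, Opt3, Opt5, Opt6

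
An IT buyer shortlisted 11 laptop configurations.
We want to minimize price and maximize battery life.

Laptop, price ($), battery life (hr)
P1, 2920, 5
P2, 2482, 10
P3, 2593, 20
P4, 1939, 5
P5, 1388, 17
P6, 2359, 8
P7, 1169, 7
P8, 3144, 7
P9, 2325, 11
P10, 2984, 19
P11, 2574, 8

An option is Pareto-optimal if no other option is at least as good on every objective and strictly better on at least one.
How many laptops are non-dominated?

3

P1: dominated by P2 (price 2482≤2920, battery life 10≥5).
P2: dominated by P5 (price 1388≤2482, battery life 17≥10).
P3: not dominated (best battery life).
P4: dominated by P5 (price 1388≤1939, battery life 17≥5).
P5: not dominated.
P6: dominated by P5 (price 1388≤2359, battery life 17≥8).
P7: not dominated (best price).
P8: dominated by P2 (price 2482≤3144, battery life 10≥7).
P9: dominated by P5 (price 1388≤2325, battery life 17≥11).
P10: dominated by P3 (price 2593≤2984, battery life 20≥19).
P11: dominated by P2 (price 2482≤2574, battery life 10≥8).
Pareto-optimal: P3, P5, P7 → 3.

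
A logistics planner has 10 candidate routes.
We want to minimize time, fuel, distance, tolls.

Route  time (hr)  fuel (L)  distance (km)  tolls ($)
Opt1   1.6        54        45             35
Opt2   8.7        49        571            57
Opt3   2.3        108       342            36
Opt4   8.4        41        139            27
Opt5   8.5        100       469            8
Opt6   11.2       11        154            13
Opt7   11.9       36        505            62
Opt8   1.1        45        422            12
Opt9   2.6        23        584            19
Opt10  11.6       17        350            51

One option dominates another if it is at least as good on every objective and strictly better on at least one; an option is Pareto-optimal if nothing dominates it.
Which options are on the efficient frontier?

Opt1: not dominated (best distance).
Opt2: dominated by Opt4 (time 8.4≤8.7, fuel 41≤49, distance 139≤571, tolls 27≤57).
Opt3: dominated by Opt1 (time 1.6≤2.3, fuel 54≤108, distance 45≤342, tolls 35≤36).
Opt4: not dominated.
Opt5: not dominated (best tolls).
Opt6: not dominated (best fuel).
Opt7: dominated by Opt6 (time 11.2≤11.9, fuel 11≤36, distance 154≤505, tolls 13≤62).
Opt8: not dominated (best time).
Opt9: not dominated.
Opt10: dominated by Opt6 (time 11.2≤11.6, fuel 11≤17, distance 154≤350, tolls 13≤51).

Opt1, Opt4, Opt5, Opt6, Opt8, Opt9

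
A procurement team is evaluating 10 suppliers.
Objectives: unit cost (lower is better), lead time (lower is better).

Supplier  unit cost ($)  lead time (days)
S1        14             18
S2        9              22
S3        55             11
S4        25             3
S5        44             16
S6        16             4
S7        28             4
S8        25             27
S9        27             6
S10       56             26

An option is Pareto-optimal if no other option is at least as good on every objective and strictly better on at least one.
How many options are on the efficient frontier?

S1: not dominated.
S2: not dominated (best unit cost).
S3: dominated by S4 (unit cost 25≤55, lead time 3≤11).
S4: not dominated (best lead time).
S5: dominated by S4 (unit cost 25≤44, lead time 3≤16).
S6: not dominated.
S7: dominated by S4 (unit cost 25≤28, lead time 3≤4).
S8: dominated by S1 (unit cost 14≤25, lead time 18≤27).
S9: dominated by S4 (unit cost 25≤27, lead time 3≤6).
S10: dominated by S1 (unit cost 14≤56, lead time 18≤26).
Pareto-optimal: S1, S2, S4, S6 → 4.

4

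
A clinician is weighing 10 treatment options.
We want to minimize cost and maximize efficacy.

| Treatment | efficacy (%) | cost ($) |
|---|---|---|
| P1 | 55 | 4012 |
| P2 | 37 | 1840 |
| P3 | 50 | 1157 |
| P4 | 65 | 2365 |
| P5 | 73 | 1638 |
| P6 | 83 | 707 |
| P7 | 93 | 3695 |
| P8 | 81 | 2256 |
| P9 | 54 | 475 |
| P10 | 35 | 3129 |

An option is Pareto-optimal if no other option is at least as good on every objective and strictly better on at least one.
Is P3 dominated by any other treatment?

Yes

P6 vs P3: efficacy 83≥50, cost 707≤1157 — P6 is at least as good on every objective and strictly better on at least one, so P6 dominates P3.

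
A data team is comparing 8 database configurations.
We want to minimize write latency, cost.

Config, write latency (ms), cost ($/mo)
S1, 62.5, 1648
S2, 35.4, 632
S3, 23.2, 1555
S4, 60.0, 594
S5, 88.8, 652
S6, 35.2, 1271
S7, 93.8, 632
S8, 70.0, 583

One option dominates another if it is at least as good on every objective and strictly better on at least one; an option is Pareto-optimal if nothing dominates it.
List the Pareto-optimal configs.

S1: dominated by S2 (write latency 35.4≤62.5, cost 632≤1648).
S2: not dominated.
S3: not dominated (best write latency).
S4: not dominated.
S5: dominated by S2 (write latency 35.4≤88.8, cost 632≤652).
S6: not dominated.
S7: dominated by S2 (write latency 35.4≤93.8, cost 632≤632).
S8: not dominated (best cost).

S2, S3, S4, S6, S8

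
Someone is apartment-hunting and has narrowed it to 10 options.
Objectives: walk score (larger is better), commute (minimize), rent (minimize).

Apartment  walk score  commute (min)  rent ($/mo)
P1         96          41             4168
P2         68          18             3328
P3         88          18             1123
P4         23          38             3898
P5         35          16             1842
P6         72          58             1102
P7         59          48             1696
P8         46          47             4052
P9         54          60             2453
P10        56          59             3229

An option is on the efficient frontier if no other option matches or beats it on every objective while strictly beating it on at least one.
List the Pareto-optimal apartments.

P1, P3, P5, P6

P1: not dominated (best walk score).
P2: dominated by P3 (walk score 88≥68, commute 18≤18, rent 1123≤3328).
P3: not dominated.
P4: dominated by P2 (walk score 68≥23, commute 18≤38, rent 3328≤3898).
P5: not dominated (best commute).
P6: not dominated (best rent).
P7: dominated by P3 (walk score 88≥59, commute 18≤48, rent 1123≤1696).
P8: dominated by P2 (walk score 68≥46, commute 18≤47, rent 3328≤4052).
P9: dominated by P3 (walk score 88≥54, commute 18≤60, rent 1123≤2453).
P10: dominated by P3 (walk score 88≥56, commute 18≤59, rent 1123≤3229).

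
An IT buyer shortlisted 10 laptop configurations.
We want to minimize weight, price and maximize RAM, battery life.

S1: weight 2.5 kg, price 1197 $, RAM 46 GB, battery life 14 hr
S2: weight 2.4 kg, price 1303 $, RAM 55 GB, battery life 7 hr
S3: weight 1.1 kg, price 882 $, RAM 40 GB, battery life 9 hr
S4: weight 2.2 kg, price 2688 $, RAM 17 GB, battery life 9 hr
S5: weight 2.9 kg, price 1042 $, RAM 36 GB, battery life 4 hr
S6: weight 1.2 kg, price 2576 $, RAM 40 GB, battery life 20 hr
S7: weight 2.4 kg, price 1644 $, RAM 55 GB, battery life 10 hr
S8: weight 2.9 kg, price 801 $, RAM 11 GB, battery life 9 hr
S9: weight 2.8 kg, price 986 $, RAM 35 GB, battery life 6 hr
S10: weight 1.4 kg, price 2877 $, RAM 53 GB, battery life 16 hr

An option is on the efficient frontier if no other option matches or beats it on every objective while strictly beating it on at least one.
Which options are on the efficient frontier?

S1, S2, S3, S6, S7, S8, S10

S1: not dominated.
S2: not dominated.
S3: not dominated (best weight).
S4: dominated by S3 (weight 1.1≤2.2, price 882≤2688, RAM 40≥17, battery life 9≥9).
S5: dominated by S3 (weight 1.1≤2.9, price 882≤1042, RAM 40≥36, battery life 9≥4).
S6: not dominated (best battery life).
S7: not dominated.
S8: not dominated (best price).
S9: dominated by S3 (weight 1.1≤2.8, price 882≤986, RAM 40≥35, battery life 9≥6).
S10: not dominated.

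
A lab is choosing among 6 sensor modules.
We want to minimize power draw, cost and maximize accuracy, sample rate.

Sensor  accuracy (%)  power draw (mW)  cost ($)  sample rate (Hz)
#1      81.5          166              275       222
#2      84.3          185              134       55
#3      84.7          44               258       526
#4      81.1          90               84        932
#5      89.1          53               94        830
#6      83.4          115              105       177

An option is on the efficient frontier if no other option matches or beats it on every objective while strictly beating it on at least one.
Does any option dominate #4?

#1: worse on power draw (166 vs 90).
#2: worse on power draw (185 vs 90).
#3: worse on cost (258 vs 84).
#5: worse on cost (94 vs 84).
#6: worse on power draw (115 vs 90).
No option is at least as good as #4 on every objective and strictly better on one.

No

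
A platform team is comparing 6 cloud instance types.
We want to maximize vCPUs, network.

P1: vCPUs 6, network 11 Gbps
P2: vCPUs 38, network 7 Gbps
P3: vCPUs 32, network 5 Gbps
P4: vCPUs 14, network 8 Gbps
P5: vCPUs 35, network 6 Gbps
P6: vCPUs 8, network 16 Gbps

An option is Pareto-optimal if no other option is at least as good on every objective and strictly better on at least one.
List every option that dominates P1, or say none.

P6: vCPUs 8≥6, network 16≥11 — dominates P1.
Others (P2, P3, P4, P5) are each worse than P1 on at least one objective.

P6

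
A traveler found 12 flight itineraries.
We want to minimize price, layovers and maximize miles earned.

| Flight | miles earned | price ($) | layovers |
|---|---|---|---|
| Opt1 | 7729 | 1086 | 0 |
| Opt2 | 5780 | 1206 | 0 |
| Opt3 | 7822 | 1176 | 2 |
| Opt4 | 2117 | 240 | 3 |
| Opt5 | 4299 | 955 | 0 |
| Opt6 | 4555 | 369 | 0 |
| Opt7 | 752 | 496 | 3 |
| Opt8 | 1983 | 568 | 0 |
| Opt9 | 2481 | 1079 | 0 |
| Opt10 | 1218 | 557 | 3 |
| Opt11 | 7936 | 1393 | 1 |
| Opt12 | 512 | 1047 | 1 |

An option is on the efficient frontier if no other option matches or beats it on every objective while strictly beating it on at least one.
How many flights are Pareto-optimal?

Opt1: not dominated.
Opt2: dominated by Opt1 (miles earned 7729≥5780, price 1086≤1206, layovers 0≤0).
Opt3: not dominated.
Opt4: not dominated (best price).
Opt5: dominated by Opt6 (miles earned 4555≥4299, price 369≤955, layovers 0≤0).
Opt6: not dominated.
Opt7: dominated by Opt4 (miles earned 2117≥752, price 240≤496, layovers 3≤3).
Opt8: dominated by Opt6 (miles earned 4555≥1983, price 369≤568, layovers 0≤0).
Opt9: dominated by Opt5 (miles earned 4299≥2481, price 955≤1079, layovers 0≤0).
Opt10: dominated by Opt4 (miles earned 2117≥1218, price 240≤557, layovers 3≤3).
Opt11: not dominated (best miles earned).
Opt12: dominated by Opt5 (miles earned 4299≥512, price 955≤1047, layovers 0≤1).
Pareto-optimal: Opt1, Opt3, Opt4, Opt6, Opt11 → 5.

5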